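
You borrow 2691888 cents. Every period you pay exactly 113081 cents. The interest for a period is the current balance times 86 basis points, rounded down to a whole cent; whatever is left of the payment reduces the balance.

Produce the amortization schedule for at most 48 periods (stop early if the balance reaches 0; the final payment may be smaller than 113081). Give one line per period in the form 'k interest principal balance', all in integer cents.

1 23150 89931 2601957
2 22376 90705 2511252
3 21596 91485 2419767
4 20809 92272 2327495
5 20016 93065 2234430
6 19216 93865 2140565
7 18408 94673 2045892
8 17594 95487 1950405
9 16773 96308 1854097
10 15945 97136 1756961
11 15109 97972 1658989
12 14267 98814 1560175
13 13417 99664 1460511
14 12560 100521 1359990
15 11695 101386 1258604
16 10823 102258 1156346
17 9944 103137 1053209
18 9057 104024 949185
19 8162 104919 844266
20 7260 105821 738445
21 6350 106731 631714
22 5432 107649 524065
23 4506 108575 415490
24 3573 109508 305982
25 2631 110450 195532
26 1681 111400 84132
27 723 84132 0

1. interest=⌊2691888·86/10000⌋=23150; principal=113081-23150=89931; balance=2691888-89931=2601957
2. interest=⌊2601957·86/10000⌋=22376; principal=113081-22376=90705; balance=2601957-90705=2511252
3. interest=⌊2511252·86/10000⌋=21596; principal=113081-21596=91485; balance=2511252-91485=2419767
4. interest=⌊2419767·86/10000⌋=20809; principal=113081-20809=92272; balance=2419767-92272=2327495
5. interest=⌊2327495·86/10000⌋=20016; principal=113081-20016=93065; balance=2327495-93065=2234430
6. interest=⌊2234430·86/10000⌋=19216; principal=113081-19216=93865; balance=2234430-93865=2140565
7. interest=⌊2140565·86/10000⌋=18408; principal=113081-18408=94673; balance=2140565-94673=2045892
8. interest=⌊2045892·86/10000⌋=17594; principal=113081-17594=95487; balance=2045892-95487=1950405
9. interest=⌊1950405·86/10000⌋=16773; principal=113081-16773=96308; balance=1950405-96308=1854097
10. interest=⌊1854097·86/10000⌋=15945; principal=113081-15945=97136; balance=1854097-97136=1756961
11. interest=⌊1756961·86/10000⌋=15109; principal=113081-15109=97972; balance=1756961-97972=1658989
12. interest=⌊1658989·86/10000⌋=14267; principal=113081-14267=98814; balance=1658989-98814=1560175
13. interest=⌊1560175·86/10000⌋=13417; principal=113081-13417=99664; balance=1560175-99664=1460511
14. interest=⌊1460511·86/10000⌋=12560; principal=113081-12560=100521; balance=1460511-100521=1359990
15. interest=⌊1359990·86/10000⌋=11695; principal=113081-11695=101386; balance=1359990-101386=1258604
16. interest=⌊1258604·86/10000⌋=10823; principal=113081-10823=102258; balance=1258604-102258=1156346
17. interest=⌊1156346·86/10000⌋=9944; principal=113081-9944=103137; balance=1156346-103137=1053209
18. interest=⌊1053209·86/10000⌋=9057; principal=113081-9057=104024; balance=1053209-104024=949185
19. interest=⌊949185·86/10000⌋=8162; principal=113081-8162=104919; balance=949185-104919=844266
20. interest=⌊844266·86/10000⌋=7260; principal=113081-7260=105821; balance=844266-105821=738445
21. interest=⌊738445·86/10000⌋=6350; principal=113081-6350=106731; balance=738445-106731=631714
22. interest=⌊631714·86/10000⌋=5432; principal=113081-5432=107649; balance=631714-107649=524065
23. interest=⌊524065·86/10000⌋=4506; principal=113081-4506=108575; balance=524065-108575=415490
24. interest=⌊415490·86/10000⌋=3573; principal=113081-3573=109508; balance=415490-109508=305982
25. interest=⌊305982·86/10000⌋=2631; principal=113081-2631=110450; balance=305982-110450=195532
26. interest=⌊195532·86/10000⌋=1681; principal=113081-1681=111400; balance=195532-111400=84132
27. interest=⌊84132·86/10000⌋=723; principal=min(113081-723,84132)=84132; balance=84132-84132=0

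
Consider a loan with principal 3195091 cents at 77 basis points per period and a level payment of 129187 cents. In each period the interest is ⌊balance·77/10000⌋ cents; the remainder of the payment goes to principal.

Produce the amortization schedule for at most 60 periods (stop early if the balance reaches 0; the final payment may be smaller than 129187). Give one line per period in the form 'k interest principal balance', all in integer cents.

1 24602 104585 3090506
2 23796 105391 2985115
3 22985 106202 2878913
4 22167 107020 2771893
5 21343 107844 2664049
6 20513 108674 2555375
7 19676 109511 2445864
8 18833 110354 2335510
9 17983 111204 2224306
10 17127 112060 2112246
11 16264 112923 1999323
12 15394 113793 1885530
13 14518 114669 1770861
14 13635 115552 1655309
15 12745 116442 1538867
16 11849 117338 1421529
17 10945 118242 1303287
18 10035 119152 1184135
19 9117 120070 1064065
20 8193 120994 943071
21 7261 121926 821145
22 6322 122865 698280
23 5376 123811 574469
24 4423 124764 449705
25 3462 125725 323980
26 2494 126693 197287
27 1519 127668 69619
28 536 69619 0

1. interest=⌊3195091·77/10000⌋=24602; principal=129187-24602=104585; balance=3195091-104585=3090506
2. interest=⌊3090506·77/10000⌋=23796; principal=129187-23796=105391; balance=3090506-105391=2985115
3. interest=⌊2985115·77/10000⌋=22985; principal=129187-22985=106202; balance=2985115-106202=2878913
4. interest=⌊2878913·77/10000⌋=22167; principal=129187-22167=107020; balance=2878913-107020=2771893
5. interest=⌊2771893·77/10000⌋=21343; principal=129187-21343=107844; balance=2771893-107844=2664049
6. interest=⌊2664049·77/10000⌋=20513; principal=129187-20513=108674; balance=2664049-108674=2555375
7. interest=⌊2555375·77/10000⌋=19676; principal=129187-19676=109511; balance=2555375-109511=2445864
8. interest=⌊2445864·77/10000⌋=18833; principal=129187-18833=110354; balance=2445864-110354=2335510
9. interest=⌊2335510·77/10000⌋=17983; principal=129187-17983=111204; balance=2335510-111204=2224306
10. interest=⌊2224306·77/10000⌋=17127; principal=129187-17127=112060; balance=2224306-112060=2112246
11. interest=⌊2112246·77/10000⌋=16264; principal=129187-16264=112923; balance=2112246-112923=1999323
12. interest=⌊1999323·77/10000⌋=15394; principal=129187-15394=113793; balance=1999323-113793=1885530
13. interest=⌊1885530·77/10000⌋=14518; principal=129187-14518=114669; balance=1885530-114669=1770861
14. interest=⌊1770861·77/10000⌋=13635; principal=129187-13635=115552; balance=1770861-115552=1655309
15. interest=⌊1655309·77/10000⌋=12745; principal=129187-12745=116442; balance=1655309-116442=1538867
16. interest=⌊1538867·77/10000⌋=11849; principal=129187-11849=117338; balance=1538867-117338=1421529
17. interest=⌊1421529·77/10000⌋=10945; principal=129187-10945=118242; balance=1421529-118242=1303287
18. interest=⌊1303287·77/10000⌋=10035; principal=129187-10035=119152; balance=1303287-119152=1184135
19. interest=⌊1184135·77/10000⌋=9117; principal=129187-9117=120070; balance=1184135-120070=1064065
20. interest=⌊1064065·77/10000⌋=8193; principal=129187-8193=120994; balance=1064065-120994=943071
21. interest=⌊943071·77/10000⌋=7261; principal=129187-7261=121926; balance=943071-121926=821145
22. interest=⌊821145·77/10000⌋=6322; principal=129187-6322=122865; balance=821145-122865=698280
23. interest=⌊698280·77/10000⌋=5376; principal=129187-5376=123811; balance=698280-123811=574469
24. interest=⌊574469·77/10000⌋=4423; principal=129187-4423=124764; balance=574469-124764=449705
25. interest=⌊449705·77/10000⌋=3462; principal=129187-3462=125725; balance=449705-125725=323980
26. interest=⌊323980·77/10000⌋=2494; principal=129187-2494=126693; balance=323980-126693=197287
27. interest=⌊197287·77/10000⌋=1519; principal=129187-1519=127668; balance=197287-127668=69619
28. interest=⌊69619·77/10000⌋=536; principal=min(129187-536,69619)=69619; balance=69619-69619=0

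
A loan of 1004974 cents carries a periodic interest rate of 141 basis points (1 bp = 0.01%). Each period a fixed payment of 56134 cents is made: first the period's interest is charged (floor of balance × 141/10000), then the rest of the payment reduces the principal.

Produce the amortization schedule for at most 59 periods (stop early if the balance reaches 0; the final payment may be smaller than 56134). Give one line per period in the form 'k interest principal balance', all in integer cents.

1 14170 41964 963010
2 13578 42556 920454
3 12978 43156 877298
4 12369 43765 833533
5 11752 44382 789151
6 11127 45007 744144
7 10492 45642 698502
8 9848 46286 652216
9 9196 46938 605278
10 8534 47600 557678
11 7863 48271 509407
12 7182 48952 460455
13 6492 49642 410813
14 5792 50342 360471
15 5082 51052 309419
16 4362 51772 257647
17 3632 52502 205145
18 2892 53242 151903
19 2141 53993 97910
20 1380 54754 43156
21 608 43156 0

1. interest=⌊1004974·141/10000⌋=14170; principal=56134-14170=41964; balance=1004974-41964=963010
2. interest=⌊963010·141/10000⌋=13578; principal=56134-13578=42556; balance=963010-42556=920454
3. interest=⌊920454·141/10000⌋=12978; principal=56134-12978=43156; balance=920454-43156=877298
4. interest=⌊877298·141/10000⌋=12369; principal=56134-12369=43765; balance=877298-43765=833533
5. interest=⌊833533·141/10000⌋=11752; principal=56134-11752=44382; balance=833533-44382=789151
6. interest=⌊789151·141/10000⌋=11127; principal=56134-11127=45007; balance=789151-45007=744144
7. interest=⌊744144·141/10000⌋=10492; principal=56134-10492=45642; balance=744144-45642=698502
8. interest=⌊698502·141/10000⌋=9848; principal=56134-9848=46286; balance=698502-46286=652216
9. interest=⌊652216·141/10000⌋=9196; principal=56134-9196=46938; balance=652216-46938=605278
10. interest=⌊605278·141/10000⌋=8534; principal=56134-8534=47600; balance=605278-47600=557678
11. interest=⌊557678·141/10000⌋=7863; principal=56134-7863=48271; balance=557678-48271=509407
12. interest=⌊509407·141/10000⌋=7182; principal=56134-7182=48952; balance=509407-48952=460455
13. interest=⌊460455·141/10000⌋=6492; principal=56134-6492=49642; balance=460455-49642=410813
14. interest=⌊410813·141/10000⌋=5792; principal=56134-5792=50342; balance=410813-50342=360471
15. interest=⌊360471·141/10000⌋=5082; principal=56134-5082=51052; balance=360471-51052=309419
16. interest=⌊309419·141/10000⌋=4362; principal=56134-4362=51772; balance=309419-51772=257647
17. interest=⌊257647·141/10000⌋=3632; principal=56134-3632=52502; balance=257647-52502=205145
18. interest=⌊205145·141/10000⌋=2892; principal=56134-2892=53242; balance=205145-53242=151903
19. interest=⌊151903·141/10000⌋=2141; principal=56134-2141=53993; balance=151903-53993=97910
20. interest=⌊97910·141/10000⌋=1380; principal=56134-1380=54754; balance=97910-54754=43156
21. interest=⌊43156·141/10000⌋=608; principal=min(56134-608,43156)=43156; balance=43156-43156=0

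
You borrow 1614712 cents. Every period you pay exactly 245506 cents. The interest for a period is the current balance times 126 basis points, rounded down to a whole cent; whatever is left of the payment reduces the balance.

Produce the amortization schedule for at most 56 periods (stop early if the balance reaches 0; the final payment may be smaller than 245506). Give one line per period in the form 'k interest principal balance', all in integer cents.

1 20345 225161 1389551
2 17508 227998 1161553
3 14635 230871 930682
4 11726 233780 696902
5 8780 236726 460176
6 5798 239708 220468
7 2777 220468 0

1. interest=⌊1614712·126/10000⌋=20345; principal=245506-20345=225161; balance=1614712-225161=1389551
2. interest=⌊1389551·126/10000⌋=17508; principal=245506-17508=227998; balance=1389551-227998=1161553
3. interest=⌊1161553·126/10000⌋=14635; principal=245506-14635=230871; balance=1161553-230871=930682
4. interest=⌊930682·126/10000⌋=11726; principal=245506-11726=233780; balance=930682-233780=696902
5. interest=⌊696902·126/10000⌋=8780; principal=245506-8780=236726; balance=696902-236726=460176
6. interest=⌊460176·126/10000⌋=5798; principal=245506-5798=239708; balance=460176-239708=220468
7. interest=⌊220468·126/10000⌋=2777; principal=min(245506-2777,220468)=220468; balance=220468-220468=0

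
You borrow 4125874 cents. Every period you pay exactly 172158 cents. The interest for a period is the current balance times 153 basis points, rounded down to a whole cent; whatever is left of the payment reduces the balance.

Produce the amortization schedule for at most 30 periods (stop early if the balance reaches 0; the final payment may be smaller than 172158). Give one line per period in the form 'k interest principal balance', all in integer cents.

1 63125 109033 4016841
2 61457 110701 3906140
3 59763 112395 3793745
4 58044 114114 3679631
5 56298 115860 3563771
6 54525 117633 3446138
7 52725 119433 3326705
8 50898 121260 3205445
9 49043 123115 3082330
10 47159 124999 2957331
11 45247 126911 2830420
12 43305 128853 2701567
13 41333 130825 2570742
14 39332 132826 2437916
15 37300 134858 2303058
16 35236 136922 2166136
17 33141 139017 2027119
18 31014 141144 1885975
19 28855 143303 1742672
20 26662 145496 1597176
21 24436 147722 1449454
22 22176 149982 1299472
23 19881 152277 1147195
24 17552 154606 992589
25 15186 156972 835617
26 12784 159374 676243
27 10346 161812 514431
28 7870 164288 350143
29 5357 166801 183342
30 2805 169353 13989

1. interest=⌊4125874·153/10000⌋=63125; principal=172158-63125=109033; balance=4125874-109033=4016841
2. interest=⌊4016841·153/10000⌋=61457; principal=172158-61457=110701; balance=4016841-110701=3906140
3. interest=⌊3906140·153/10000⌋=59763; principal=172158-59763=112395; balance=3906140-112395=3793745
4. interest=⌊3793745·153/10000⌋=58044; principal=172158-58044=114114; balance=3793745-114114=3679631
5. interest=⌊3679631·153/10000⌋=56298; principal=172158-56298=115860; balance=3679631-115860=3563771
6. interest=⌊3563771·153/10000⌋=54525; principal=172158-54525=117633; balance=3563771-117633=3446138
7. interest=⌊3446138·153/10000⌋=52725; principal=172158-52725=119433; balance=3446138-119433=3326705
8. interest=⌊3326705·153/10000⌋=50898; principal=172158-50898=121260; balance=3326705-121260=3205445
9. interest=⌊3205445·153/10000⌋=49043; principal=172158-49043=123115; balance=3205445-123115=3082330
10. interest=⌊3082330·153/10000⌋=47159; principal=172158-47159=124999; balance=3082330-124999=2957331
11. interest=⌊2957331·153/10000⌋=45247; principal=172158-45247=126911; balance=2957331-126911=2830420
12. interest=⌊2830420·153/10000⌋=43305; principal=172158-43305=128853; balance=2830420-128853=2701567
13. interest=⌊2701567·153/10000⌋=41333; principal=172158-41333=130825; balance=2701567-130825=2570742
14. interest=⌊2570742·153/10000⌋=39332; principal=172158-39332=132826; balance=2570742-132826=2437916
15. interest=⌊2437916·153/10000⌋=37300; principal=172158-37300=134858; balance=2437916-134858=2303058
16. interest=⌊2303058·153/10000⌋=35236; principal=172158-35236=136922; balance=2303058-136922=2166136
17. interest=⌊2166136·153/10000⌋=33141; principal=172158-33141=139017; balance=2166136-139017=2027119
18. interest=⌊2027119·153/10000⌋=31014; principal=172158-31014=141144; balance=2027119-141144=1885975
19. interest=⌊1885975·153/10000⌋=28855; principal=172158-28855=143303; balance=1885975-143303=1742672
20. interest=⌊1742672·153/10000⌋=26662; principal=172158-26662=145496; balance=1742672-145496=1597176
21. interest=⌊1597176·153/10000⌋=24436; principal=172158-24436=147722; balance=1597176-147722=1449454
22. interest=⌊1449454·153/10000⌋=22176; principal=172158-22176=149982; balance=1449454-149982=1299472
23. interest=⌊1299472·153/10000⌋=19881; principal=172158-19881=152277; balance=1299472-152277=1147195
24. interest=⌊1147195·153/10000⌋=17552; principal=172158-17552=154606; balance=1147195-154606=992589
25. interest=⌊992589·153/10000⌋=15186; principal=172158-15186=156972; balance=992589-156972=835617
26. interest=⌊835617·153/10000⌋=12784; principal=172158-12784=159374; balance=835617-159374=676243
27. interest=⌊676243·153/10000⌋=10346; principal=172158-10346=161812; balance=676243-161812=514431
28. interest=⌊514431·153/10000⌋=7870; principal=172158-7870=164288; balance=514431-164288=350143
29. interest=⌊350143·153/10000⌋=5357; principal=172158-5357=166801; balance=350143-166801=183342
30. interest=⌊183342·153/10000⌋=2805; principal=172158-2805=169353; balance=183342-169353=13989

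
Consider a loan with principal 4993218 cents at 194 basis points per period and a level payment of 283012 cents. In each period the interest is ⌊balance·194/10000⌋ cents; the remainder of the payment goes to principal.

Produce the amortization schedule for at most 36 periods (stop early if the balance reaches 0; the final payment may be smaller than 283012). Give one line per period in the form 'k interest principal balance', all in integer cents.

1. interest=⌊4993218·194/10000⌋=96868; principal=283012-96868=186144; balance=4993218-186144=4807074
2. interest=⌊4807074·194/10000⌋=93257; principal=283012-93257=189755; balance=4807074-189755=4617319
3. interest=⌊4617319·194/10000⌋=89575; principal=283012-89575=193437; balance=4617319-193437=4423882
4. interest=⌊4423882·194/10000⌋=85823; principal=283012-85823=197189; balance=4423882-197189=4226693
5. interest=⌊4226693·194/10000⌋=81997; principal=283012-81997=201015; balance=4226693-201015=4025678
6. interest=⌊4025678·194/10000⌋=78098; principal=283012-78098=204914; balance=4025678-204914=3820764
7. interest=⌊3820764·194/10000⌋=74122; principal=283012-74122=208890; balance=3820764-208890=3611874
8. interest=⌊3611874·194/10000⌋=70070; principal=283012-70070=212942; balance=3611874-212942=3398932
9. interest=⌊3398932·194/10000⌋=65939; principal=283012-65939=217073; balance=3398932-217073=3181859
10. interest=⌊3181859·194/10000⌋=61728; principal=283012-61728=221284; balance=3181859-221284=2960575
11. interest=⌊2960575·194/10000⌋=57435; principal=283012-57435=225577; balance=2960575-225577=2734998
12. interest=⌊2734998·194/10000⌋=53058; principal=283012-53058=229954; balance=2734998-229954=2505044
13. interest=⌊2505044·194/10000⌋=48597; principal=283012-48597=234415; balance=2505044-234415=2270629
14. interest=⌊2270629·194/10000⌋=44050; principal=283012-44050=238962; balance=2270629-238962=2031667
15. interest=⌊2031667·194/10000⌋=39414; principal=283012-39414=243598; balance=2031667-243598=1788069
16. interest=⌊1788069·194/10000⌋=34688; principal=283012-34688=248324; balance=1788069-248324=1539745
17. interest=⌊1539745·194/10000⌋=29871; principal=283012-29871=253141; balance=1539745-253141=1286604
18. interest=⌊1286604·194/10000⌋=24960; principal=283012-24960=258052; balance=1286604-258052=1028552
19. interest=⌊1028552·194/10000⌋=19953; principal=283012-19953=263059; balance=1028552-263059=765493
20. interest=⌊765493·194/10000⌋=14850; principal=283012-14850=268162; balance=765493-268162=497331
21. interest=⌊497331·194/10000⌋=9648; principal=283012-9648=273364; balance=497331-273364=223967
22. interest=⌊223967·194/10000⌋=4344; principal=min(283012-4344,223967)=223967; balance=223967-223967=0

1 96868 186144 4807074
2 93257 189755 4617319
3 89575 193437 4423882
4 85823 197189 4226693
5 81997 201015 4025678
6 78098 204914 3820764
7 74122 208890 3611874
8 70070 212942 3398932
9 65939 217073 3181859
10 61728 221284 2960575
11 57435 225577 2734998
12 53058 229954 2505044
13 48597 234415 2270629
14 44050 238962 2031667
15 39414 243598 1788069
16 34688 248324 1539745
17 29871 253141 1286604
18 24960 258052 1028552
19 19953 263059 765493
20 14850 268162 497331
21 9648 273364 223967
22 4344 223967 0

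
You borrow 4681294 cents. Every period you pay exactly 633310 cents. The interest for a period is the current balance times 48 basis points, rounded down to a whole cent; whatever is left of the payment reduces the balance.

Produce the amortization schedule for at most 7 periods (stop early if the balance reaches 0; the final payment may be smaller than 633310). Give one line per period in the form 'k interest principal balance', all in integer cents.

1 22470 610840 4070454
2 19538 613772 3456682
3 16592 616718 2839964
4 13631 619679 2220285
5 10657 622653 1597632
6 7668 625642 971990
7 4665 628645 343345

1. interest=⌊4681294·48/10000⌋=22470; principal=633310-22470=610840; balance=4681294-610840=4070454
2. interest=⌊4070454·48/10000⌋=19538; principal=633310-19538=613772; balance=4070454-613772=3456682
3. interest=⌊3456682·48/10000⌋=16592; principal=633310-16592=616718; balance=3456682-616718=2839964
4. interest=⌊2839964·48/10000⌋=13631; principal=633310-13631=619679; balance=2839964-619679=2220285
5. interest=⌊2220285·48/10000⌋=10657; principal=633310-10657=622653; balance=2220285-622653=1597632
6. interest=⌊1597632·48/10000⌋=7668; principal=633310-7668=625642; balance=1597632-625642=971990
7. interest=⌊971990·48/10000⌋=4665; principal=633310-4665=628645; balance=971990-628645=343345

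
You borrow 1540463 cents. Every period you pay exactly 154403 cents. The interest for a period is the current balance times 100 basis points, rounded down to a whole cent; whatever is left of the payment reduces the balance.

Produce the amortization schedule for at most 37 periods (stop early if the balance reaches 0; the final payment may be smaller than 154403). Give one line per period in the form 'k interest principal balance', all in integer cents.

1. interest=⌊1540463·100/10000⌋=15404; principal=154403-15404=138999; balance=1540463-138999=1401464
2. interest=⌊1401464·100/10000⌋=14014; principal=154403-14014=140389; balance=1401464-140389=1261075
3. interest=⌊1261075·100/10000⌋=12610; principal=154403-12610=141793; balance=1261075-141793=1119282
4. interest=⌊1119282·100/10000⌋=11192; principal=154403-11192=143211; balance=1119282-143211=976071
5. interest=⌊976071·100/10000⌋=9760; principal=154403-9760=144643; balance=976071-144643=831428
6. interest=⌊831428·100/10000⌋=8314; principal=154403-8314=146089; balance=831428-146089=685339
7. interest=⌊685339·100/10000⌋=6853; principal=154403-6853=147550; balance=685339-147550=537789
8. interest=⌊537789·100/10000⌋=5377; principal=154403-5377=149026; balance=537789-149026=388763
9. interest=⌊388763·100/10000⌋=3887; principal=154403-3887=150516; balance=388763-150516=238247
10. interest=⌊238247·100/10000⌋=2382; principal=154403-2382=152021; balance=238247-152021=86226
11. interest=⌊86226·100/10000⌋=862; principal=min(154403-862,86226)=86226; balance=86226-86226=0

1 15404 138999 1401464
2 14014 140389 1261075
3 12610 141793 1119282
4 11192 143211 976071
5 9760 144643 831428
6 8314 146089 685339
7 6853 147550 537789
8 5377 149026 388763
9 3887 150516 238247
10 2382 152021 86226
11 862 86226 0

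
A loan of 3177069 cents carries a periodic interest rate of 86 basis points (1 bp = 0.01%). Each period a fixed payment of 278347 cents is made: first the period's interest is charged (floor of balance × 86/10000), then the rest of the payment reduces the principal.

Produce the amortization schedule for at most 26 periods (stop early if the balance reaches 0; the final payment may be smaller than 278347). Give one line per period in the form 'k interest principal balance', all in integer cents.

1. interest=⌊3177069·86/10000⌋=27322; principal=278347-27322=251025; balance=3177069-251025=2926044
2. interest=⌊2926044·86/10000⌋=25163; principal=278347-25163=253184; balance=2926044-253184=2672860
3. interest=⌊2672860·86/10000⌋=22986; principal=278347-22986=255361; balance=2672860-255361=2417499
4. interest=⌊2417499·86/10000⌋=20790; principal=278347-20790=257557; balance=2417499-257557=2159942
5. interest=⌊2159942·86/10000⌋=18575; principal=278347-18575=259772; balance=2159942-259772=1900170
6. interest=⌊1900170·86/10000⌋=16341; principal=278347-16341=262006; balance=1900170-262006=1638164
7. interest=⌊1638164·86/10000⌋=14088; principal=278347-14088=264259; balance=1638164-264259=1373905
8. interest=⌊1373905·86/10000⌋=11815; principal=278347-11815=266532; balance=1373905-266532=1107373
9. interest=⌊1107373·86/10000⌋=9523; principal=278347-9523=268824; balance=1107373-268824=838549
10. interest=⌊838549·86/10000⌋=7211; principal=278347-7211=271136; balance=838549-271136=567413
11. interest=⌊567413·86/10000⌋=4879; principal=278347-4879=273468; balance=567413-273468=293945
12. interest=⌊293945·86/10000⌋=2527; principal=278347-2527=275820; balance=293945-275820=18125
13. interest=⌊18125·86/10000⌋=155; principal=min(278347-155,18125)=18125; balance=18125-18125=0

1 27322 251025 2926044
2 25163 253184 2672860
3 22986 255361 2417499
4 20790 257557 2159942
5 18575 259772 1900170
6 16341 262006 1638164
7 14088 264259 1373905
8 11815 266532 1107373
9 9523 268824 838549
10 7211 271136 567413
11 4879 273468 293945
12 2527 275820 18125
13 155 18125 0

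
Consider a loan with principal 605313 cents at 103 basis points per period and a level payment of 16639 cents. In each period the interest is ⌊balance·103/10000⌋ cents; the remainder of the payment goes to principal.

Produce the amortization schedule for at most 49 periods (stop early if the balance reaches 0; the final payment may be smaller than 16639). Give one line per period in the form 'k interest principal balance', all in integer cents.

1. interest=⌊605313·103/10000⌋=6234; principal=16639-6234=10405; balance=605313-10405=594908
2. interest=⌊594908·103/10000⌋=6127; principal=16639-6127=10512; balance=594908-10512=584396
3. interest=⌊584396·103/10000⌋=6019; principal=16639-6019=10620; balance=584396-10620=573776
4. interest=⌊573776·103/10000⌋=5909; principal=16639-5909=10730; balance=573776-10730=563046
5. interest=⌊563046·103/10000⌋=5799; principal=16639-5799=10840; balance=563046-10840=552206
6. interest=⌊552206·103/10000⌋=5687; principal=16639-5687=10952; balance=552206-10952=541254
7. interest=⌊541254·103/10000⌋=5574; principal=16639-5574=11065; balance=541254-11065=530189
8. interest=⌊530189·103/10000⌋=5460; principal=16639-5460=11179; balance=530189-11179=519010
9. interest=⌊519010·103/10000⌋=5345; principal=16639-5345=11294; balance=519010-11294=507716
10. interest=⌊507716·103/10000⌋=5229; principal=16639-5229=11410; balance=507716-11410=496306
11. interest=⌊496306·103/10000⌋=5111; principal=16639-5111=11528; balance=496306-11528=484778
12. interest=⌊484778·103/10000⌋=4993; principal=16639-4993=11646; balance=484778-11646=473132
13. interest=⌊473132·103/10000⌋=4873; principal=16639-4873=11766; balance=473132-11766=461366
14. interest=⌊461366·103/10000⌋=4752; principal=16639-4752=11887; balance=461366-11887=449479
15. interest=⌊449479·103/10000⌋=4629; principal=16639-4629=12010; balance=449479-12010=437469
16. interest=⌊437469·103/10000⌋=4505; principal=16639-4505=12134; balance=437469-12134=425335
17. interest=⌊425335·103/10000⌋=4380; principal=16639-4380=12259; balance=425335-12259=413076
18. interest=⌊413076·103/10000⌋=4254; principal=16639-4254=12385; balance=413076-12385=400691
19. interest=⌊400691·103/10000⌋=4127; principal=16639-4127=12512; balance=400691-12512=388179
20. interest=⌊388179·103/10000⌋=3998; principal=16639-3998=12641; balance=388179-12641=375538
21. interest=⌊375538·103/10000⌋=3868; principal=16639-3868=12771; balance=375538-12771=362767
22. interest=⌊362767·103/10000⌋=3736; principal=16639-3736=12903; balance=362767-12903=349864
23. interest=⌊349864·103/10000⌋=3603; principal=16639-3603=13036; balance=349864-13036=336828
24. interest=⌊336828·103/10000⌋=3469; principal=16639-3469=13170; balance=336828-13170=323658
25. interest=⌊323658·103/10000⌋=3333; principal=16639-3333=13306; balance=323658-13306=310352
26. interest=⌊310352·103/10000⌋=3196; principal=16639-3196=13443; balance=310352-13443=296909
27. interest=⌊296909·103/10000⌋=3058; principal=16639-3058=13581; balance=296909-13581=283328
28. interest=⌊283328·103/10000⌋=2918; principal=16639-2918=13721; balance=283328-13721=269607
29. interest=⌊269607·103/10000⌋=2776; principal=16639-2776=13863; balance=269607-13863=255744
30. interest=⌊255744·103/10000⌋=2634; principal=16639-2634=14005; balance=255744-14005=241739
31. interest=⌊241739·103/10000⌋=2489; principal=16639-2489=14150; balance=241739-14150=227589
32. interest=⌊227589·103/10000⌋=2344; principal=16639-2344=14295; balance=227589-14295=213294
33. interest=⌊213294·103/10000⌋=2196; principal=16639-2196=14443; balance=213294-14443=198851
34. interest=⌊198851·103/10000⌋=2048; principal=16639-2048=14591; balance=198851-14591=184260
35. interest=⌊184260·103/10000⌋=1897; principal=16639-1897=14742; balance=184260-14742=169518
36. interest=⌊169518·103/10000⌋=1746; principal=16639-1746=14893; balance=169518-14893=154625
37. interest=⌊154625·103/10000⌋=1592; principal=16639-1592=15047; balance=154625-15047=139578
38. interest=⌊139578·103/10000⌋=1437; principal=16639-1437=15202; balance=139578-15202=124376
39. interest=⌊124376·103/10000⌋=1281; principal=16639-1281=15358; balance=124376-15358=109018
40. interest=⌊109018·103/10000⌋=1122; principal=16639-1122=15517; balance=109018-15517=93501
41. interest=⌊93501·103/10000⌋=963; principal=16639-963=15676; balance=93501-15676=77825
42. interest=⌊77825·103/10000⌋=801; principal=16639-801=15838; balance=77825-15838=61987
43. interest=⌊61987·103/10000⌋=638; principal=16639-638=16001; balance=61987-16001=45986
44. interest=⌊45986·103/10000⌋=473; principal=16639-473=16166; balance=45986-16166=29820
45. interest=⌊29820·103/10000⌋=307; principal=16639-307=16332; balance=29820-16332=13488
46. interest=⌊13488·103/10000⌋=138; principal=min(16639-138,13488)=13488; balance=13488-13488=0

1 6234 10405 594908
2 6127 10512 584396
3 6019 10620 573776
4 5909 10730 563046
5 5799 10840 552206
6 5687 10952 541254
7 5574 11065 530189
8 5460 11179 519010
9 5345 11294 507716
10 5229 11410 496306
11 5111 11528 484778
12 4993 11646 473132
13 4873 11766 461366
14 4752 11887 449479
15 4629 12010 437469
16 4505 12134 425335
17 4380 12259 413076
18 4254 12385 400691
19 4127 12512 388179
20 3998 12641 375538
21 3868 12771 362767
22 3736 12903 349864
23 3603 13036 336828
24 3469 13170 323658
25 3333 13306 310352
26 3196 13443 296909
27 3058 13581 283328
28 2918 13721 269607
29 2776 13863 255744
30 2634 14005 241739
31 2489 14150 227589
32 2344 14295 213294
33 2196 14443 198851
34 2048 14591 184260
35 1897 14742 169518
36 1746 14893 154625
37 1592 15047 139578
38 1437 15202 124376
39 1281 15358 109018
40 1122 15517 93501
41 963 15676 77825
42 801 15838 61987
43 638 16001 45986
44 473 16166 29820
45 307 16332 13488
46 138 13488 0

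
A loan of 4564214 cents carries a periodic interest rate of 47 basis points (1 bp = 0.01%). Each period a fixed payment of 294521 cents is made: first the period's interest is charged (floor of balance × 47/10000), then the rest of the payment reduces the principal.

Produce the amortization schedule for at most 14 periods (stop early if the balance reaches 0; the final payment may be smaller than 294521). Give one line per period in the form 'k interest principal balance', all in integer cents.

1. interest=⌊4564214·47/10000⌋=21451; principal=294521-21451=273070; balance=4564214-273070=4291144
2. interest=⌊4291144·47/10000⌋=20168; principal=294521-20168=274353; balance=4291144-274353=4016791
3. interest=⌊4016791·47/10000⌋=18878; principal=294521-18878=275643; balance=4016791-275643=3741148
4. interest=⌊3741148·47/10000⌋=17583; principal=294521-17583=276938; balance=3741148-276938=3464210
5. interest=⌊3464210·47/10000⌋=16281; principal=294521-16281=278240; balance=3464210-278240=3185970
6. interest=⌊3185970·47/10000⌋=14974; principal=294521-14974=279547; balance=3185970-279547=2906423
7. interest=⌊2906423·47/10000⌋=13660; principal=294521-13660=280861; balance=2906423-280861=2625562
8. interest=⌊2625562·47/10000⌋=12340; principal=294521-12340=282181; balance=2625562-282181=2343381
9. interest=⌊2343381·47/10000⌋=11013; principal=294521-11013=283508; balance=2343381-283508=2059873
10. interest=⌊2059873·47/10000⌋=9681; principal=294521-9681=284840; balance=2059873-284840=1775033
11. interest=⌊1775033·47/10000⌋=8342; principal=294521-8342=286179; balance=1775033-286179=1488854
12. interest=⌊1488854·47/10000⌋=6997; principal=294521-6997=287524; balance=1488854-287524=1201330
13. interest=⌊1201330·47/10000⌋=5646; principal=294521-5646=288875; balance=1201330-288875=912455
14. interest=⌊912455·47/10000⌋=4288; principal=294521-4288=290233; balance=912455-290233=622222

1 21451 273070 4291144
2 20168 274353 4016791
3 18878 275643 3741148
4 17583 276938 3464210
5 16281 278240 3185970
6 14974 279547 2906423
7 13660 280861 2625562
8 12340 282181 2343381
9 11013 283508 2059873
10 9681 284840 1775033
11 8342 286179 1488854
12 6997 287524 1201330
13 5646 288875 912455
14 4288 290233 622222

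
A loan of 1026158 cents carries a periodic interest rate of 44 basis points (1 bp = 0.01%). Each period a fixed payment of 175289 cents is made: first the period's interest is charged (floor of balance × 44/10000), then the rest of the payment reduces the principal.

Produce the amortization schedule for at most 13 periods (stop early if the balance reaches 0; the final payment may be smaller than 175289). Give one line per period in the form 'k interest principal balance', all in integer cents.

1 4515 170774 855384
2 3763 171526 683858
3 3008 172281 511577
4 2250 173039 338538
5 1489 173800 164738
6 724 164738 0

1. interest=⌊1026158·44/10000⌋=4515; principal=175289-4515=170774; balance=1026158-170774=855384
2. interest=⌊855384·44/10000⌋=3763; principal=175289-3763=171526; balance=855384-171526=683858
3. interest=⌊683858·44/10000⌋=3008; principal=175289-3008=172281; balance=683858-172281=511577
4. interest=⌊511577·44/10000⌋=2250; principal=175289-2250=173039; balance=511577-173039=338538
5. interest=⌊338538·44/10000⌋=1489; principal=175289-1489=173800; balance=338538-173800=164738
6. interest=⌊164738·44/10000⌋=724; principal=min(175289-724,164738)=164738; balance=164738-164738=0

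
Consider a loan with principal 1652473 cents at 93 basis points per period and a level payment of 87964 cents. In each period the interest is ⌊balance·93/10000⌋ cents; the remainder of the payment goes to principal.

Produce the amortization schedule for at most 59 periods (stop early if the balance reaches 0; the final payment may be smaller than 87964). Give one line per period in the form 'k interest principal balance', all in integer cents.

1 15367 72597 1579876
2 14692 73272 1506604
3 14011 73953 1432651
4 13323 74641 1358010
5 12629 75335 1282675
6 11928 76036 1206639
7 11221 76743 1129896
8 10508 77456 1052440
9 9787 78177 974263
10 9060 78904 895359
11 8326 79638 815721
12 7586 80378 735343
13 6838 81126 654217
14 6084 81880 572337
15 5322 82642 489695
16 4554 83410 406285
17 3778 84186 322099
18 2995 84969 237130
19 2205 85759 151371
20 1407 86557 64814
21 602 64814 0

1. interest=⌊1652473·93/10000⌋=15367; principal=87964-15367=72597; balance=1652473-72597=1579876
2. interest=⌊1579876·93/10000⌋=14692; principal=87964-14692=73272; balance=1579876-73272=1506604
3. interest=⌊1506604·93/10000⌋=14011; principal=87964-14011=73953; balance=1506604-73953=1432651
4. interest=⌊1432651·93/10000⌋=13323; principal=87964-13323=74641; balance=1432651-74641=1358010
5. interest=⌊1358010·93/10000⌋=12629; principal=87964-12629=75335; balance=1358010-75335=1282675
6. interest=⌊1282675·93/10000⌋=11928; principal=87964-11928=76036; balance=1282675-76036=1206639
7. interest=⌊1206639·93/10000⌋=11221; principal=87964-11221=76743; balance=1206639-76743=1129896
8. interest=⌊1129896·93/10000⌋=10508; principal=87964-10508=77456; balance=1129896-77456=1052440
9. interest=⌊1052440·93/10000⌋=9787; principal=87964-9787=78177; balance=1052440-78177=974263
10. interest=⌊974263·93/10000⌋=9060; principal=87964-9060=78904; balance=974263-78904=895359
11. interest=⌊895359·93/10000⌋=8326; principal=87964-8326=79638; balance=895359-79638=815721
12. interest=⌊815721·93/10000⌋=7586; principal=87964-7586=80378; balance=815721-80378=735343
13. interest=⌊735343·93/10000⌋=6838; principal=87964-6838=81126; balance=735343-81126=654217
14. interest=⌊654217·93/10000⌋=6084; principal=87964-6084=81880; balance=654217-81880=572337
15. interest=⌊572337·93/10000⌋=5322; principal=87964-5322=82642; balance=572337-82642=489695
16. interest=⌊489695·93/10000⌋=4554; principal=87964-4554=83410; balance=489695-83410=406285
17. interest=⌊406285·93/10000⌋=3778; principal=87964-3778=84186; balance=406285-84186=322099
18. interest=⌊322099·93/10000⌋=2995; principal=87964-2995=84969; balance=322099-84969=237130
19. interest=⌊237130·93/10000⌋=2205; principal=87964-2205=85759; balance=237130-85759=151371
20. interest=⌊151371·93/10000⌋=1407; principal=87964-1407=86557; balance=151371-86557=64814
21. interest=⌊64814·93/10000⌋=602; principal=min(87964-602,64814)=64814; balance=64814-64814=0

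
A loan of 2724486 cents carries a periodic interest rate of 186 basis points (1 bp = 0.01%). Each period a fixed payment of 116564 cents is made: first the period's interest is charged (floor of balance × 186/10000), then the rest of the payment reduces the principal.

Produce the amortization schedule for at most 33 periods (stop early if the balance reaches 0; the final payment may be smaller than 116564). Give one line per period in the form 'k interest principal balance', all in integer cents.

1 50675 65889 2658597
2 49449 67115 2591482
3 48201 68363 2523119
4 46930 69634 2453485
5 45634 70930 2382555
6 44315 72249 2310306
7 42971 73593 2236713
8 41602 74962 2161751
9 40208 76356 2085395
10 38788 77776 2007619
11 37341 79223 1928396
12 35868 80696 1847700
13 34367 82197 1765503
14 32838 83726 1681777
15 31281 85283 1596494
16 29694 86870 1509624
17 28079 88485 1421139
18 26433 90131 1331008
19 24756 91808 1239200
20 23049 93515 1145685
21 21309 95255 1050430
22 19537 97027 953403
23 17733 98831 854572
24 15895 100669 753903
25 14022 102542 651361
26 12115 104449 546912
27 10172 106392 440520
28 8193 108371 332149
29 6177 110387 221762
30 4124 112440 109322
31 2033 109322 0

1. interest=⌊2724486·186/10000⌋=50675; principal=116564-50675=65889; balance=2724486-65889=2658597
2. interest=⌊2658597·186/10000⌋=49449; principal=116564-49449=67115; balance=2658597-67115=2591482
3. interest=⌊2591482·186/10000⌋=48201; principal=116564-48201=68363; balance=2591482-68363=2523119
4. interest=⌊2523119·186/10000⌋=46930; principal=116564-46930=69634; balance=2523119-69634=2453485
5. interest=⌊2453485·186/10000⌋=45634; principal=116564-45634=70930; balance=2453485-70930=2382555
6. interest=⌊2382555·186/10000⌋=44315; principal=116564-44315=72249; balance=2382555-72249=2310306
7. interest=⌊2310306·186/10000⌋=42971; principal=116564-42971=73593; balance=2310306-73593=2236713
8. interest=⌊2236713·186/10000⌋=41602; principal=116564-41602=74962; balance=2236713-74962=2161751
9. interest=⌊2161751·186/10000⌋=40208; principal=116564-40208=76356; balance=2161751-76356=2085395
10. interest=⌊2085395·186/10000⌋=38788; principal=116564-38788=77776; balance=2085395-77776=2007619
11. interest=⌊2007619·186/10000⌋=37341; principal=116564-37341=79223; balance=2007619-79223=1928396
12. interest=⌊1928396·186/10000⌋=35868; principal=116564-35868=80696; balance=1928396-80696=1847700
13. interest=⌊1847700·186/10000⌋=34367; principal=116564-34367=82197; balance=1847700-82197=1765503
14. interest=⌊1765503·186/10000⌋=32838; principal=116564-32838=83726; balance=1765503-83726=1681777
15. interest=⌊1681777·186/10000⌋=31281; principal=116564-31281=85283; balance=1681777-85283=1596494
16. interest=⌊1596494·186/10000⌋=29694; principal=116564-29694=86870; balance=1596494-86870=1509624
17. interest=⌊1509624·186/10000⌋=28079; principal=116564-28079=88485; balance=1509624-88485=1421139
18. interest=⌊1421139·186/10000⌋=26433; principal=116564-26433=90131; balance=1421139-90131=1331008
19. interest=⌊1331008·186/10000⌋=24756; principal=116564-24756=91808; balance=1331008-91808=1239200
20. interest=⌊1239200·186/10000⌋=23049; principal=116564-23049=93515; balance=1239200-93515=1145685
21. interest=⌊1145685·186/10000⌋=21309; principal=116564-21309=95255; balance=1145685-95255=1050430
22. interest=⌊1050430·186/10000⌋=19537; principal=116564-19537=97027; balance=1050430-97027=953403
23. interest=⌊953403·186/10000⌋=17733; principal=116564-17733=98831; balance=953403-98831=854572
24. interest=⌊854572·186/10000⌋=15895; principal=116564-15895=100669; balance=854572-100669=753903
25. interest=⌊753903·186/10000⌋=14022; principal=116564-14022=102542; balance=753903-102542=651361
26. interest=⌊651361·186/10000⌋=12115; principal=116564-12115=104449; balance=651361-104449=546912
27. interest=⌊546912·186/10000⌋=10172; principal=116564-10172=106392; balance=546912-106392=440520
28. interest=⌊440520·186/10000⌋=8193; principal=116564-8193=108371; balance=440520-108371=332149
29. interest=⌊332149·186/10000⌋=6177; principal=116564-6177=110387; balance=332149-110387=221762
30. interest=⌊221762·186/10000⌋=4124; principal=116564-4124=112440; balance=221762-112440=109322
31. interest=⌊109322·186/10000⌋=2033; principal=min(116564-2033,109322)=109322; balance=109322-109322=0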